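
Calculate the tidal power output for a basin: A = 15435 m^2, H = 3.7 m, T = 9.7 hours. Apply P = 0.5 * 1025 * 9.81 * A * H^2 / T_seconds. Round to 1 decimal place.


Convert period to seconds: T = 9.7 * 3600 = 34920.0 s
H^2 = 3.7^2 = 13.69
P = 0.5 * rho * g * A * H^2 / T
P = 0.5 * 1025 * 9.81 * 15435 * 13.69 / 34920.0
P = 30422.8 W

30422.8


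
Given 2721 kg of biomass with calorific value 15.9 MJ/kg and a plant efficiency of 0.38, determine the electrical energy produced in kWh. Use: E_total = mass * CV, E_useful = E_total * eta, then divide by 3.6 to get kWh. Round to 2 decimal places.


Total energy = mass * CV = 2721 * 15.9 = 43263.9 MJ
Useful energy = total * eta = 43263.9 * 0.38 = 16440.28 MJ
Convert to kWh: 16440.28 / 3.6
Useful energy = 4566.75 kWh

4566.75


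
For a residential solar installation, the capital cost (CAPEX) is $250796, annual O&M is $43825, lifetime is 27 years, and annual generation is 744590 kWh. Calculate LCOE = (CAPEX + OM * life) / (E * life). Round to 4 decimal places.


Total cost = CAPEX + OM * lifetime = 250796 + 43825 * 27 = 250796 + 1183275 = 1434071
Total generation = annual * lifetime = 744590 * 27 = 20103930 kWh
LCOE = 1434071 / 20103930
LCOE = 0.0713 $/kWh

0.0713


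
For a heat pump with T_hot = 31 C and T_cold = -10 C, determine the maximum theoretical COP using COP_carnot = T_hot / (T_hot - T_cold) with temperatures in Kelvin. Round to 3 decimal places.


Convert to Kelvin:
  T_hot = 31 + 273.15 = 304.15 K
  T_cold = -10 + 273.15 = 263.15 K
Apply Carnot COP formula:
  COP = T_hot_K / (T_hot_K - T_cold_K) = 304.15 / 41.0
  COP = 7.418

7.418


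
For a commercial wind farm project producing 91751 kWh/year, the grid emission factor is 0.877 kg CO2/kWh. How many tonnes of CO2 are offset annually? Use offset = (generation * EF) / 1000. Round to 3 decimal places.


CO2 offset in kg = generation * emission_factor
CO2 offset = 91751 * 0.877 = 80465.63 kg
Convert to tonnes:
  CO2 offset = 80465.63 / 1000 = 80.466 tonnes

80.466


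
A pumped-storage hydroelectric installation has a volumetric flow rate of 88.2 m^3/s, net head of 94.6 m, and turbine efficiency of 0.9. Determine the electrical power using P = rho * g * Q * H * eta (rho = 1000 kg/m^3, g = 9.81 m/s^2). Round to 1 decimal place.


Apply the hydropower formula P = rho * g * Q * H * eta
rho * g = 1000 * 9.81 = 9810.0
P = 9810.0 * 88.2 * 94.6 * 0.9
P = 73666703.9 W

73666703.9


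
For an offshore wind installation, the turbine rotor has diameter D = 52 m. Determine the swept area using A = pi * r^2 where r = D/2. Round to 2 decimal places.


Compute the rotor radius:
  r = D / 2 = 52 / 2 = 26.0 m
Calculate swept area:
  A = pi * r^2 = pi * 26.0^2
  A = 2123.72 m^2

2123.72


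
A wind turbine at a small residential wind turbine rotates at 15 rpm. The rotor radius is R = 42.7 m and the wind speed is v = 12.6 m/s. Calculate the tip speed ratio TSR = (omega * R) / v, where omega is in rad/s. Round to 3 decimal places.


Convert rotational speed to rad/s:
  omega = 15 * 2 * pi / 60 = 1.5708 rad/s
Compute tip speed:
  v_tip = omega * R = 1.5708 * 42.7 = 67.073 m/s
Tip speed ratio:
  TSR = v_tip / v_wind = 67.073 / 12.6 = 5.323

5.323


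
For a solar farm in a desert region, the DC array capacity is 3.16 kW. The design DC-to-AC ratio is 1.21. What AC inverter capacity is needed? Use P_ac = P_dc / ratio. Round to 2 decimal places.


The inverter AC capacity is determined by the DC/AC ratio.
Given: P_dc = 3.16 kW, DC/AC ratio = 1.21
P_ac = P_dc / ratio = 3.16 / 1.21
P_ac = 2.61 kW

2.61


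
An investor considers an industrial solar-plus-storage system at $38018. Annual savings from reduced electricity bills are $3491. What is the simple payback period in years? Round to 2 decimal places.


Simple payback period = initial cost / annual savings
Payback = 38018 / 3491
Payback = 10.89 years

10.89


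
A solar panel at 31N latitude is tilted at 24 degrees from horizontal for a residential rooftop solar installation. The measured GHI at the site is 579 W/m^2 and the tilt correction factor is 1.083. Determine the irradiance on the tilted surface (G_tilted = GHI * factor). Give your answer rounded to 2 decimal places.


Identify the given values:
  GHI = 579 W/m^2, tilt correction factor = 1.083
Apply the formula G_tilted = GHI * factor:
  G_tilted = 579 * 1.083
  G_tilted = 627.06 W/m^2

627.06


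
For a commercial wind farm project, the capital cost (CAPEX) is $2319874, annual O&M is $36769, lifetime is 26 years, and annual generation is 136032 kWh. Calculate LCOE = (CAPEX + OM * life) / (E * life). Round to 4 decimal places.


Total cost = CAPEX + OM * lifetime = 2319874 + 36769 * 26 = 2319874 + 955994 = 3275868
Total generation = annual * lifetime = 136032 * 26 = 3536832 kWh
LCOE = 3275868 / 3536832
LCOE = 0.9262 $/kWh

0.9262


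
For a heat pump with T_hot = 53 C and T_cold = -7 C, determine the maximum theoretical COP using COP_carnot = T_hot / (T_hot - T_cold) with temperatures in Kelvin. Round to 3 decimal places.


Convert to Kelvin:
  T_hot = 53 + 273.15 = 326.15 K
  T_cold = -7 + 273.15 = 266.15 K
Apply Carnot COP formula:
  COP = T_hot_K / (T_hot_K - T_cold_K) = 326.15 / 60.0
  COP = 5.436

5.436


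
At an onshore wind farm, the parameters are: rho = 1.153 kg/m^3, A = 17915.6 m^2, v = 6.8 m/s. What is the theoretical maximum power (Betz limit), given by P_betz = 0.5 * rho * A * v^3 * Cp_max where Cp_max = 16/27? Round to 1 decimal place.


The Betz coefficient Cp_max = 16/27 = 0.5926
v^3 = 6.8^3 = 314.432
P_betz = 0.5 * rho * A * v^3 * Cp_max
P_betz = 0.5 * 1.153 * 17915.6 * 314.432 * 0.5926
P_betz = 1924481.0 W

1924481.0


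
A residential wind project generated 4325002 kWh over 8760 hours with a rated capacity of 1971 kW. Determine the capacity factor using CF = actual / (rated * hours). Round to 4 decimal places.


Capacity factor = actual output / maximum possible output
Maximum possible = rated * hours = 1971 * 8760 = 17265960 kWh
CF = 4325002 / 17265960
CF = 0.2505

0.2505


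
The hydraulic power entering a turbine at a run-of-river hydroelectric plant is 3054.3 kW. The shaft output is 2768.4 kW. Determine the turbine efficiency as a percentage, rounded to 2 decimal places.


Turbine efficiency = (output power / input power) * 100
eta = (2768.4 / 3054.3) * 100
eta = 90.64%

90.64


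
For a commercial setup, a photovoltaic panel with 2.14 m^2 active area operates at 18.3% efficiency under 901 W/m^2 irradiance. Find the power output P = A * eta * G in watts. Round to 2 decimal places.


Use the solar power formula P = A * eta * G.
Given: A = 2.14 m^2, eta = 0.183, G = 901 W/m^2
P = 2.14 * 0.183 * 901
P = 352.85 W

352.85


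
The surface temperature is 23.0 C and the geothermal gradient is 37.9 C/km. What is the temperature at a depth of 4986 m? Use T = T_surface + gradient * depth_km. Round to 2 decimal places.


Convert depth to km: 4986 / 1000 = 4.986 km
Temperature increase = gradient * depth_km = 37.9 * 4.986 = 188.97 C
Temperature at depth = T_surface + delta_T = 23.0 + 188.97
T = 211.97 C

211.97


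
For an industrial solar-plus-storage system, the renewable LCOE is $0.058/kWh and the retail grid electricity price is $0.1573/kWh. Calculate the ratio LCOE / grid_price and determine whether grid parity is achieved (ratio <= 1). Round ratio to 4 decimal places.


Compare LCOE to grid price:
  LCOE = $0.058/kWh, Grid price = $0.1573/kWh
  Ratio = LCOE / grid_price = 0.058 / 0.1573 = 0.3687
  Grid parity achieved (ratio <= 1)? yes

0.3687


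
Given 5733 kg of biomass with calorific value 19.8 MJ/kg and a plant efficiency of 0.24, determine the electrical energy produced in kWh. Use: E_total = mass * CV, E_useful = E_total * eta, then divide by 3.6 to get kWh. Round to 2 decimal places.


Total energy = mass * CV = 5733 * 19.8 = 113513.4 MJ
Useful energy = total * eta = 113513.4 * 0.24 = 27243.22 MJ
Convert to kWh: 27243.22 / 3.6
Useful energy = 7567.56 kWh

7567.56


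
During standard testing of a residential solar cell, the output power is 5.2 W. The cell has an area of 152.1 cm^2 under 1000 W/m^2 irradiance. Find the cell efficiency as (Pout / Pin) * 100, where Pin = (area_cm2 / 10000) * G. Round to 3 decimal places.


First compute the input power:
  Pin = area_cm2 / 10000 * G = 152.1 / 10000 * 1000 = 15.21 W
Then compute efficiency:
  Efficiency = (Pout / Pin) * 100 = (5.2 / 15.21) * 100
  Efficiency = 34.188%

34.188


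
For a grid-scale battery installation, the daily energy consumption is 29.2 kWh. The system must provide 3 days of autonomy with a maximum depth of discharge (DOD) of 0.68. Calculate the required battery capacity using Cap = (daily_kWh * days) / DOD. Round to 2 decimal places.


Total energy needed = daily * days = 29.2 * 3 = 87.6 kWh
Account for depth of discharge:
  Cap = total_energy / DOD = 87.6 / 0.68
  Cap = 128.82 kWh

128.82


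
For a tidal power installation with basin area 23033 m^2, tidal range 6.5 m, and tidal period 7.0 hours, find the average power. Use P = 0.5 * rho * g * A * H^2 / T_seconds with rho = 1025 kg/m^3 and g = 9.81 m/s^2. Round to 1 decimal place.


Convert period to seconds: T = 7.0 * 3600 = 25200.0 s
H^2 = 6.5^2 = 42.25
P = 0.5 * rho * g * A * H^2 / T
P = 0.5 * 1025 * 9.81 * 23033 * 42.25 / 25200.0
P = 194151.0 W

194151.0


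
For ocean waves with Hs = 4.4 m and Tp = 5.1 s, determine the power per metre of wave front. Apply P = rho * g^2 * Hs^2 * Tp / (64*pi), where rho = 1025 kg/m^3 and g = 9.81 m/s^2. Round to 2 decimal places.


Apply wave power formula:
  g^2 = 9.81^2 = 96.2361
  Hs^2 = 4.4^2 = 19.36
  Numerator = rho * g^2 * Hs^2 * Tp = 1025 * 96.2361 * 19.36 * 5.1 = 9739516.76
  Denominator = 64 * pi = 201.0619
  P = 9739516.76 / 201.0619 = 48440.38 W/m

48440.38


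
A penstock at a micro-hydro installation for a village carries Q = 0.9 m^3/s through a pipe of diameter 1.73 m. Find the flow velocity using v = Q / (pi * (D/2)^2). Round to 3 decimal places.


Compute pipe cross-sectional area:
  A = pi * (D/2)^2 = pi * (1.73/2)^2 = 2.3506 m^2
Calculate velocity:
  v = Q / A = 0.9 / 2.3506
  v = 0.383 m/s

0.383


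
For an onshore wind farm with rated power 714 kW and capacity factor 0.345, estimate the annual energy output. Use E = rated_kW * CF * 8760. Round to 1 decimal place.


Annual energy = rated_kW * capacity_factor * hours_per_year
Given: P_rated = 714 kW, CF = 0.345, hours = 8760
E = 714 * 0.345 * 8760
E = 2157850.8 kWh

2157850.8


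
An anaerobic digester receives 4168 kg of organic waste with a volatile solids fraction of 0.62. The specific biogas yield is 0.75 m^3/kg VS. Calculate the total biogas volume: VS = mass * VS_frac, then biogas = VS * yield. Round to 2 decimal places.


Compute volatile solids:
  VS = mass * VS_fraction = 4168 * 0.62 = 2584.16 kg
Calculate biogas volume:
  Biogas = VS * specific_yield = 2584.16 * 0.75
  Biogas = 1938.12 m^3

1938.12


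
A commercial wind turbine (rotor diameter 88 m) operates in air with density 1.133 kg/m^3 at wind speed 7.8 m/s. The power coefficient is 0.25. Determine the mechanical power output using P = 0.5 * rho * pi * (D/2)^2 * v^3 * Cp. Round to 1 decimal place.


Step 1 -- Compute swept area:
  A = pi * (D/2)^2 = pi * (88/2)^2 = 6082.12 m^2
Step 2 -- Apply wind power equation:
  P = 0.5 * rho * A * v^3 * Cp
  v^3 = 7.8^3 = 474.552
  P = 0.5 * 1.133 * 6082.12 * 474.552 * 0.25
  P = 408769.9 W

408769.9


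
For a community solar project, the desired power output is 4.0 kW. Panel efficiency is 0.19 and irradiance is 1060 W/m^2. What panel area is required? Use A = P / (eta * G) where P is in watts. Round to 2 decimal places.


Convert target power to watts: P = 4.0 * 1000 = 4000.0 W
Compute denominator: eta * G = 0.19 * 1060 = 201.4
Required area A = P / (eta * G) = 4000.0 / 201.4
A = 19.86 m^2

19.86


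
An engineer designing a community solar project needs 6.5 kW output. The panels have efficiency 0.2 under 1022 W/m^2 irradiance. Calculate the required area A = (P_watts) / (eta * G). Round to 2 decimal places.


Convert target power to watts: P = 6.5 * 1000 = 6500.0 W
Compute denominator: eta * G = 0.2 * 1022 = 204.4
Required area A = P / (eta * G) = 6500.0 / 204.4
A = 31.80 m^2

31.80


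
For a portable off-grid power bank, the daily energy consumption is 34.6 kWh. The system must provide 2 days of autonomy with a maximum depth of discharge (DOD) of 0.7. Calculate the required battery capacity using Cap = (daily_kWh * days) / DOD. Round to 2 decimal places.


Total energy needed = daily * days = 34.6 * 2 = 69.2 kWh
Account for depth of discharge:
  Cap = total_energy / DOD = 69.2 / 0.7
  Cap = 98.86 kWh

98.86


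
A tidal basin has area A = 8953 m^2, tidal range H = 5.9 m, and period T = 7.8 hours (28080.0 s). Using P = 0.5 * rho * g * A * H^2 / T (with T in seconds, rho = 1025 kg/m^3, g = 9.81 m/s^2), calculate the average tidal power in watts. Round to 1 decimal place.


Convert period to seconds: T = 7.8 * 3600 = 28080.0 s
H^2 = 5.9^2 = 34.81
P = 0.5 * rho * g * A * H^2 / T
P = 0.5 * 1025 * 9.81 * 8953 * 34.81 / 28080.0
P = 55800.5 W

55800.5


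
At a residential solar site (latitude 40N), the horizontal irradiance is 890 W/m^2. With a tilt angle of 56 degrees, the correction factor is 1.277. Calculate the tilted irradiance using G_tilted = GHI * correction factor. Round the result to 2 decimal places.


Identify the given values:
  GHI = 890 W/m^2, tilt correction factor = 1.277
Apply the formula G_tilted = GHI * factor:
  G_tilted = 890 * 1.277
  G_tilted = 1136.53 W/m^2

1136.53


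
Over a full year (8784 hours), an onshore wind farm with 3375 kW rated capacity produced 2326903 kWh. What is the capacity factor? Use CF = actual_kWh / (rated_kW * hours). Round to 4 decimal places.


Capacity factor = actual output / maximum possible output
Maximum possible = rated * hours = 3375 * 8784 = 29646000 kWh
CF = 2326903 / 29646000
CF = 0.0785

0.0785


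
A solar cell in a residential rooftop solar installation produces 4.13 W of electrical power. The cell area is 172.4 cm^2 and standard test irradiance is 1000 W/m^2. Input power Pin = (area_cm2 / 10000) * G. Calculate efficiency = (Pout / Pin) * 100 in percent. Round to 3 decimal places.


First compute the input power:
  Pin = area_cm2 / 10000 * G = 172.4 / 10000 * 1000 = 17.24 W
Then compute efficiency:
  Efficiency = (Pout / Pin) * 100 = (4.13 / 17.24) * 100
  Efficiency = 23.956%

23.956


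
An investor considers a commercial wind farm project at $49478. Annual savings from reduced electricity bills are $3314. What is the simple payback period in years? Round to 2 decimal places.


Simple payback period = initial cost / annual savings
Payback = 49478 / 3314
Payback = 14.93 years

14.93


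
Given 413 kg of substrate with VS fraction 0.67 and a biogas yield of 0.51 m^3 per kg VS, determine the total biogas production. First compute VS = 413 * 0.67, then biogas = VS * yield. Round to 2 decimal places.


Compute volatile solids:
  VS = mass * VS_fraction = 413 * 0.67 = 276.71 kg
Calculate biogas volume:
  Biogas = VS * specific_yield = 276.71 * 0.51
  Biogas = 141.12 m^3

141.12


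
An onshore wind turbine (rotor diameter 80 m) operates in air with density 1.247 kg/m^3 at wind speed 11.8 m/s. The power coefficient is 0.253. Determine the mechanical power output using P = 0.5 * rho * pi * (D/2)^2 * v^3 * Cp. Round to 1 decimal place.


Step 1 -- Compute swept area:
  A = pi * (D/2)^2 = pi * (80/2)^2 = 5026.55 m^2
Step 2 -- Apply wind power equation:
  P = 0.5 * rho * A * v^3 * Cp
  v^3 = 11.8^3 = 1643.032
  P = 0.5 * 1.247 * 5026.55 * 1643.032 * 0.253
  P = 1302785.3 W

1302785.3


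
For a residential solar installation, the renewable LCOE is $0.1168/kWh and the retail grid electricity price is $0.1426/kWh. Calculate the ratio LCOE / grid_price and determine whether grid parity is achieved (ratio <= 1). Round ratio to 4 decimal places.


Compare LCOE to grid price:
  LCOE = $0.1168/kWh, Grid price = $0.1426/kWh
  Ratio = LCOE / grid_price = 0.1168 / 0.1426 = 0.8191
  Grid parity achieved (ratio <= 1)? yes

0.8191


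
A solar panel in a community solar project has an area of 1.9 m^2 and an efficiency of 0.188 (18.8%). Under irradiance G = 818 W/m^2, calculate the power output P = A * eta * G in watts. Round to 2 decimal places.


Use the solar power formula P = A * eta * G.
Given: A = 1.9 m^2, eta = 0.188, G = 818 W/m^2
P = 1.9 * 0.188 * 818
P = 292.19 W

292.19


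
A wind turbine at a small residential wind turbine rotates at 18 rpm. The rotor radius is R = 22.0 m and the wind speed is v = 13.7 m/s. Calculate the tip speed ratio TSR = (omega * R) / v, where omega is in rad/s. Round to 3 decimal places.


Convert rotational speed to rad/s:
  omega = 18 * 2 * pi / 60 = 1.885 rad/s
Compute tip speed:
  v_tip = omega * R = 1.885 * 22.0 = 41.469 m/s
Tip speed ratio:
  TSR = v_tip / v_wind = 41.469 / 13.7 = 3.027

3.027


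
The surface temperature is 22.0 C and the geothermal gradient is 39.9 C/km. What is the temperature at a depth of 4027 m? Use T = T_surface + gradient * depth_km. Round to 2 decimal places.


Convert depth to km: 4027 / 1000 = 4.027 km
Temperature increase = gradient * depth_km = 39.9 * 4.027 = 160.68 C
Temperature at depth = T_surface + delta_T = 22.0 + 160.68
T = 182.68 C

182.68


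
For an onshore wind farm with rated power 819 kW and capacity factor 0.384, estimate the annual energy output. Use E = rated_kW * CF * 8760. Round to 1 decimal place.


Annual energy = rated_kW * capacity_factor * hours_per_year
Given: P_rated = 819 kW, CF = 0.384, hours = 8760
E = 819 * 0.384 * 8760
E = 2754985.0 kWh

2754985.0


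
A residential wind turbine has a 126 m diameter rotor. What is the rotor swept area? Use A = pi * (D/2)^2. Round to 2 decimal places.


Compute the rotor radius:
  r = D / 2 = 126 / 2 = 63.0 m
Calculate swept area:
  A = pi * r^2 = pi * 63.0^2
  A = 12468.98 m^2

12468.98


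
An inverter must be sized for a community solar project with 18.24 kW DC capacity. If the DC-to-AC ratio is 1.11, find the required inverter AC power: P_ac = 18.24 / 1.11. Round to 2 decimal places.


The inverter AC capacity is determined by the DC/AC ratio.
Given: P_dc = 18.24 kW, DC/AC ratio = 1.11
P_ac = P_dc / ratio = 18.24 / 1.11
P_ac = 16.43 kW

16.43


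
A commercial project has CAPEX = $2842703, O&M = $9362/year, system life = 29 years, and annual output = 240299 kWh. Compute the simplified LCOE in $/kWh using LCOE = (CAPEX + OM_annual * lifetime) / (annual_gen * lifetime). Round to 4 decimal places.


Total cost = CAPEX + OM * lifetime = 2842703 + 9362 * 29 = 2842703 + 271498 = 3114201
Total generation = annual * lifetime = 240299 * 29 = 6968671 kWh
LCOE = 3114201 / 6968671
LCOE = 0.4469 $/kWh

0.4469


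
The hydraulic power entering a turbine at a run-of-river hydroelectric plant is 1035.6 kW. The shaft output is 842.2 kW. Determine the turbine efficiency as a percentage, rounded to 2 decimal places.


Turbine efficiency = (output power / input power) * 100
eta = (842.2 / 1035.6) * 100
eta = 81.32%

81.32


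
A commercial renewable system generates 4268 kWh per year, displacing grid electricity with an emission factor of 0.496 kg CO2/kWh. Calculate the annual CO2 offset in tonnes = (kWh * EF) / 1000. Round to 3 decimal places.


CO2 offset in kg = generation * emission_factor
CO2 offset = 4268 * 0.496 = 2116.93 kg
Convert to tonnes:
  CO2 offset = 2116.93 / 1000 = 2.117 tonnes

2.117


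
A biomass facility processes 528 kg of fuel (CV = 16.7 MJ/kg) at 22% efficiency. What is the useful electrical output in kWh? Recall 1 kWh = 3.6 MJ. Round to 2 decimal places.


Total energy = mass * CV = 528 * 16.7 = 8817.6 MJ
Useful energy = total * eta = 8817.6 * 0.22 = 1939.87 MJ
Convert to kWh: 1939.87 / 3.6
Useful energy = 538.85 kWh

538.85


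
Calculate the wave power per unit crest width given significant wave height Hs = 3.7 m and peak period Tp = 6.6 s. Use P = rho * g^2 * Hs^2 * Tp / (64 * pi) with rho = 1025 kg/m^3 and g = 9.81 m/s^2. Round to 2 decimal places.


Apply wave power formula:
  g^2 = 9.81^2 = 96.2361
  Hs^2 = 3.7^2 = 13.69
  Numerator = rho * g^2 * Hs^2 * Tp = 1025 * 96.2361 * 13.69 * 6.6 = 8912699.49
  Denominator = 64 * pi = 201.0619
  P = 8912699.49 / 201.0619 = 44328.13 W/m

44328.13


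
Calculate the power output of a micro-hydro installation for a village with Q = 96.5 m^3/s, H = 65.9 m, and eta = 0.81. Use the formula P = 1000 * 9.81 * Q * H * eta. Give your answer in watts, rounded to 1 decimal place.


Apply the hydropower formula P = rho * g * Q * H * eta
rho * g = 1000 * 9.81 = 9810.0
P = 9810.0 * 96.5 * 65.9 * 0.81
P = 50532031.0 W

50532031.0


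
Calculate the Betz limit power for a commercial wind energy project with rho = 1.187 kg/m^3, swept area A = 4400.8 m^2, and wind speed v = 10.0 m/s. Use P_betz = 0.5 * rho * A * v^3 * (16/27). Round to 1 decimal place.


The Betz coefficient Cp_max = 16/27 = 0.5926
v^3 = 10.0^3 = 1000.0
P_betz = 0.5 * rho * A * v^3 * Cp_max
P_betz = 0.5 * 1.187 * 4400.8 * 1000.0 * 0.5926
P_betz = 1547777.7 W

1547777.7


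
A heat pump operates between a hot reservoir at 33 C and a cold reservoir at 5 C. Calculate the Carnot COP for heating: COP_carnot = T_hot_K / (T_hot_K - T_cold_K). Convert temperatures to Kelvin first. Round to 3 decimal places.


Convert to Kelvin:
  T_hot = 33 + 273.15 = 306.15 K
  T_cold = 5 + 273.15 = 278.15 K
Apply Carnot COP formula:
  COP = T_hot_K / (T_hot_K - T_cold_K) = 306.15 / 28.0
  COP = 10.934

10.934


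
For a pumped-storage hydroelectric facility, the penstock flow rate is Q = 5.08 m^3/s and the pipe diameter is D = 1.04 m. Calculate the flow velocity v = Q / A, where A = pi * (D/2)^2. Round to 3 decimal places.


Compute pipe cross-sectional area:
  A = pi * (D/2)^2 = pi * (1.04/2)^2 = 0.8495 m^2
Calculate velocity:
  v = Q / A = 5.08 / 0.8495
  v = 5.980 m/s

5.980


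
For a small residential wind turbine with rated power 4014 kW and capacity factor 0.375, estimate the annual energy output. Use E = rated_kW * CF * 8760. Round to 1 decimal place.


Annual energy = rated_kW * capacity_factor * hours_per_year
Given: P_rated = 4014 kW, CF = 0.375, hours = 8760
E = 4014 * 0.375 * 8760
E = 13185990.0 kWh

13185990.0


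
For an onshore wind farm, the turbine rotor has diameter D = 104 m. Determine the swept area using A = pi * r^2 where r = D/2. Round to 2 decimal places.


Compute the rotor radius:
  r = D / 2 = 104 / 2 = 52.0 m
Calculate swept area:
  A = pi * r^2 = pi * 52.0^2
  A = 8494.87 m^2

8494.87


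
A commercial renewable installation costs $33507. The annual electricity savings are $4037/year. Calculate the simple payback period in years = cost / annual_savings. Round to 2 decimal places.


Simple payback period = initial cost / annual savings
Payback = 33507 / 4037
Payback = 8.30 years

8.30


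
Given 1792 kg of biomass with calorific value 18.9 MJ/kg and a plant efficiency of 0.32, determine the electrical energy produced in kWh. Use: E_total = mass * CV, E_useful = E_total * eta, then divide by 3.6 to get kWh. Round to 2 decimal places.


Total energy = mass * CV = 1792 * 18.9 = 33868.8 MJ
Useful energy = total * eta = 33868.8 * 0.32 = 10838.02 MJ
Convert to kWh: 10838.02 / 3.6
Useful energy = 3010.56 kWh

3010.56


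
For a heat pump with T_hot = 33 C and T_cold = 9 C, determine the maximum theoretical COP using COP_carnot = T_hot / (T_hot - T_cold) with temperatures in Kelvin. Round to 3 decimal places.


Convert to Kelvin:
  T_hot = 33 + 273.15 = 306.15 K
  T_cold = 9 + 273.15 = 282.15 K
Apply Carnot COP formula:
  COP = T_hot_K / (T_hot_K - T_cold_K) = 306.15 / 24.0
  COP = 12.756

12.756


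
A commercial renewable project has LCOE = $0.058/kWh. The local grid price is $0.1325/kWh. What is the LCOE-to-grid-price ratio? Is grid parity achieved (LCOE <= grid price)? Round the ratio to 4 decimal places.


Compare LCOE to grid price:
  LCOE = $0.058/kWh, Grid price = $0.1325/kWh
  Ratio = LCOE / grid_price = 0.058 / 0.1325 = 0.4377
  Grid parity achieved (ratio <= 1)? yes

0.4377


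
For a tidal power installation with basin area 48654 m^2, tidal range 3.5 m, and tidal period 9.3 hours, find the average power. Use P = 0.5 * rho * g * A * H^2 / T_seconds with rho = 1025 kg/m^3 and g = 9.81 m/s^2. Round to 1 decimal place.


Convert period to seconds: T = 9.3 * 3600 = 33480.0 s
H^2 = 3.5^2 = 12.25
P = 0.5 * rho * g * A * H^2 / T
P = 0.5 * 1025 * 9.81 * 48654 * 12.25 / 33480.0
P = 89501.9 W

89501.9


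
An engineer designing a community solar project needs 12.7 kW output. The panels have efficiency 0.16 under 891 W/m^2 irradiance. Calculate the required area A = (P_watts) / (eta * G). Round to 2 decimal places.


Convert target power to watts: P = 12.7 * 1000 = 12700.0 W
Compute denominator: eta * G = 0.16 * 891 = 142.56
Required area A = P / (eta * G) = 12700.0 / 142.56
A = 89.09 m^2

89.09


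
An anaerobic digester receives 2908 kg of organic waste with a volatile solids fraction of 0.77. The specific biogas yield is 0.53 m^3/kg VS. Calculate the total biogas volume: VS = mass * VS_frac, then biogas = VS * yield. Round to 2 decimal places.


Compute volatile solids:
  VS = mass * VS_fraction = 2908 * 0.77 = 2239.16 kg
Calculate biogas volume:
  Biogas = VS * specific_yield = 2239.16 * 0.53
  Biogas = 1186.75 m^3

1186.75


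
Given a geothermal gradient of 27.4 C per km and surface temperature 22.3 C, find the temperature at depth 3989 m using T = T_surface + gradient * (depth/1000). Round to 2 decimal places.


Convert depth to km: 3989 / 1000 = 3.989 km
Temperature increase = gradient * depth_km = 27.4 * 3.989 = 109.3 C
Temperature at depth = T_surface + delta_T = 22.3 + 109.3
T = 131.60 C

131.60


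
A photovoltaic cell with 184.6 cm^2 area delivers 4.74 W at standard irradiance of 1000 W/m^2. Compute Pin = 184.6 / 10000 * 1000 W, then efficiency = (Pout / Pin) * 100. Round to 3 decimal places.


First compute the input power:
  Pin = area_cm2 / 10000 * G = 184.6 / 10000 * 1000 = 18.46 W
Then compute efficiency:
  Efficiency = (Pout / Pin) * 100 = (4.74 / 18.46) * 100
  Efficiency = 25.677%

25.677


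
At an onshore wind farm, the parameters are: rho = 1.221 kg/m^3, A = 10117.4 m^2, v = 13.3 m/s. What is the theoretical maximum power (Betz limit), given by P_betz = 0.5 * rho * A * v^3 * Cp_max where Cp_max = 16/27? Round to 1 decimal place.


The Betz coefficient Cp_max = 16/27 = 0.5926
v^3 = 13.3^3 = 2352.637
P_betz = 0.5 * rho * A * v^3 * Cp_max
P_betz = 0.5 * 1.221 * 10117.4 * 2352.637 * 0.5926
P_betz = 8611240.7 W

8611240.7


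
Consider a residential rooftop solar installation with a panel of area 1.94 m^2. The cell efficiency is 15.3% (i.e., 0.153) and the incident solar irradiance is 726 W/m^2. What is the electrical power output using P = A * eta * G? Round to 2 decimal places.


Use the solar power formula P = A * eta * G.
Given: A = 1.94 m^2, eta = 0.153, G = 726 W/m^2
P = 1.94 * 0.153 * 726
P = 215.49 W

215.49


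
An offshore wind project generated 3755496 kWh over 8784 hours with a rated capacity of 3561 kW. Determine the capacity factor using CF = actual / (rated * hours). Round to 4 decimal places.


Capacity factor = actual output / maximum possible output
Maximum possible = rated * hours = 3561 * 8784 = 31279824 kWh
CF = 3755496 / 31279824
CF = 0.1201

0.1201


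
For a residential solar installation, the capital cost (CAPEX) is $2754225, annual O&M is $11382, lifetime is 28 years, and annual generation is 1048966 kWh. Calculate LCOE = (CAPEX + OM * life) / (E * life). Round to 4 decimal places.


Total cost = CAPEX + OM * lifetime = 2754225 + 11382 * 28 = 2754225 + 318696 = 3072921
Total generation = annual * lifetime = 1048966 * 28 = 29371048 kWh
LCOE = 3072921 / 29371048
LCOE = 0.1046 $/kWh

0.1046


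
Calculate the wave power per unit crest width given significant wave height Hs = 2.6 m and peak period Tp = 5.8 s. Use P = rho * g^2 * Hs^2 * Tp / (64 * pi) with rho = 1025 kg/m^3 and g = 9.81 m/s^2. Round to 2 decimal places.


Apply wave power formula:
  g^2 = 9.81^2 = 96.2361
  Hs^2 = 2.6^2 = 6.76
  Numerator = rho * g^2 * Hs^2 * Tp = 1025 * 96.2361 * 6.76 * 5.8 = 3867555.63
  Denominator = 64 * pi = 201.0619
  P = 3867555.63 / 201.0619 = 19235.64 W/m

19235.64


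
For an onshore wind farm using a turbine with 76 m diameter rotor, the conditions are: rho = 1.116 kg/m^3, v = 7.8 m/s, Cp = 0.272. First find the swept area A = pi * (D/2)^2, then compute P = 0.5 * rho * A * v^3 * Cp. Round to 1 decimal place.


Step 1 -- Compute swept area:
  A = pi * (D/2)^2 = pi * (76/2)^2 = 4536.46 m^2
Step 2 -- Apply wind power equation:
  P = 0.5 * rho * A * v^3 * Cp
  v^3 = 7.8^3 = 474.552
  P = 0.5 * 1.116 * 4536.46 * 474.552 * 0.272
  P = 326741.3 W

326741.3


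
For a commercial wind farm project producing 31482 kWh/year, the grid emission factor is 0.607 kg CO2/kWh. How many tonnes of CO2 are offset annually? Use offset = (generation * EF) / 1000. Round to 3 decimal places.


CO2 offset in kg = generation * emission_factor
CO2 offset = 31482 * 0.607 = 19109.57 kg
Convert to tonnes:
  CO2 offset = 19109.57 / 1000 = 19.110 tonnes

19.110


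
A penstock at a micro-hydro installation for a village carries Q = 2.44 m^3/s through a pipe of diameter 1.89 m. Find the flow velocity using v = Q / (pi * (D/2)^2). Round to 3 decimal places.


Compute pipe cross-sectional area:
  A = pi * (D/2)^2 = pi * (1.89/2)^2 = 2.8055 m^2
Calculate velocity:
  v = Q / A = 2.44 / 2.8055
  v = 0.870 m/s

0.870


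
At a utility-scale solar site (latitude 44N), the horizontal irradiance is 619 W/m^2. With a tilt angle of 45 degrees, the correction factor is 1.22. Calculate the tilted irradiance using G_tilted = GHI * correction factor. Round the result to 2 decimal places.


Identify the given values:
  GHI = 619 W/m^2, tilt correction factor = 1.22
Apply the formula G_tilted = GHI * factor:
  G_tilted = 619 * 1.22
  G_tilted = 755.18 W/m^2

755.18


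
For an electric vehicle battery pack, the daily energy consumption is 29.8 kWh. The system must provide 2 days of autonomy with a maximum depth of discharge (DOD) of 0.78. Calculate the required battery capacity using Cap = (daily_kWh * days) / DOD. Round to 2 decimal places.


Total energy needed = daily * days = 29.8 * 2 = 59.6 kWh
Account for depth of discharge:
  Cap = total_energy / DOD = 59.6 / 0.78
  Cap = 76.41 kWh

76.41


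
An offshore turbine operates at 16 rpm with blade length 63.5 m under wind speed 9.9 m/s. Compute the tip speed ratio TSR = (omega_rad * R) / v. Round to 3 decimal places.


Convert rotational speed to rad/s:
  omega = 16 * 2 * pi / 60 = 1.6755 rad/s
Compute tip speed:
  v_tip = omega * R = 1.6755 * 63.5 = 106.395 m/s
Tip speed ratio:
  TSR = v_tip / v_wind = 106.395 / 9.9 = 10.747

10.747


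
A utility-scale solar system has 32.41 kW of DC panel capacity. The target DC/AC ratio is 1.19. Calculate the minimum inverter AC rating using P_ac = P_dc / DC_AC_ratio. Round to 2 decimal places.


The inverter AC capacity is determined by the DC/AC ratio.
Given: P_dc = 32.41 kW, DC/AC ratio = 1.19
P_ac = P_dc / ratio = 32.41 / 1.19
P_ac = 27.24 kW

27.24


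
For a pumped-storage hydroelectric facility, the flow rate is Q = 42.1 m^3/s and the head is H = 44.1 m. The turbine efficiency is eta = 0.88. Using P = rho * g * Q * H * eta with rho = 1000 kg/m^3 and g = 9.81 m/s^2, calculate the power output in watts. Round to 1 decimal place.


Apply the hydropower formula P = rho * g * Q * H * eta
rho * g = 1000 * 9.81 = 9810.0
P = 9810.0 * 42.1 * 44.1 * 0.88
P = 16027742.8 W

16027742.8


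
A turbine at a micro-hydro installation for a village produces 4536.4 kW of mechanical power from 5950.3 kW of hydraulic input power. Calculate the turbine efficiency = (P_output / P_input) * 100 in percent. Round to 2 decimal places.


Turbine efficiency = (output power / input power) * 100
eta = (4536.4 / 5950.3) * 100
eta = 76.24%

76.24


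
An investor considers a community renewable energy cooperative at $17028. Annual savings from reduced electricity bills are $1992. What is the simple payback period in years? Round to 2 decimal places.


Simple payback period = initial cost / annual savings
Payback = 17028 / 1992
Payback = 8.55 years

8.55


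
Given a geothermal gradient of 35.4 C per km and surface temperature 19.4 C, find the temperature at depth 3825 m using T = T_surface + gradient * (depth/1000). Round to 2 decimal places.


Convert depth to km: 3825 / 1000 = 3.825 km
Temperature increase = gradient * depth_km = 35.4 * 3.825 = 135.41 C
Temperature at depth = T_surface + delta_T = 19.4 + 135.41
T = 154.81 C

154.81


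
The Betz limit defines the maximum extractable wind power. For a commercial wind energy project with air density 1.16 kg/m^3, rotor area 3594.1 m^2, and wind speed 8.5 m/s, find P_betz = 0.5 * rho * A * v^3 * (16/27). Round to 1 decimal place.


The Betz coefficient Cp_max = 16/27 = 0.5926
v^3 = 8.5^3 = 614.125
P_betz = 0.5 * rho * A * v^3 * Cp_max
P_betz = 0.5 * 1.16 * 3594.1 * 614.125 * 0.5926
P_betz = 758632.0 W

758632.0


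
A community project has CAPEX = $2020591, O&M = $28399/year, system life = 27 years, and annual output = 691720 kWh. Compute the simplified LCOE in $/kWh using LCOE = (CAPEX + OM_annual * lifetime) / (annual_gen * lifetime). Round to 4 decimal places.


Total cost = CAPEX + OM * lifetime = 2020591 + 28399 * 27 = 2020591 + 766773 = 2787364
Total generation = annual * lifetime = 691720 * 27 = 18676440 kWh
LCOE = 2787364 / 18676440
LCOE = 0.1492 $/kWh

0.1492


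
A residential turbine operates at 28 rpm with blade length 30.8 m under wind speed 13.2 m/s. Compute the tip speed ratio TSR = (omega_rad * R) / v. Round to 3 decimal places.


Convert rotational speed to rad/s:
  omega = 28 * 2 * pi / 60 = 2.9322 rad/s
Compute tip speed:
  v_tip = omega * R = 2.9322 * 30.8 = 90.31 m/s
Tip speed ratio:
  TSR = v_tip / v_wind = 90.31 / 13.2 = 6.842

6.842


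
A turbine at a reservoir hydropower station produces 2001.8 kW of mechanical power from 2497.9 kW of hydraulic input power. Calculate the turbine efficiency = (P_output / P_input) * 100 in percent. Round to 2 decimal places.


Turbine efficiency = (output power / input power) * 100
eta = (2001.8 / 2497.9) * 100
eta = 80.14%

80.14


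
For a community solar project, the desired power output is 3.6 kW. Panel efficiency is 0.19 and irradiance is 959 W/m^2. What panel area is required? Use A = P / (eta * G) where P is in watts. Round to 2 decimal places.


Convert target power to watts: P = 3.6 * 1000 = 3600.0 W
Compute denominator: eta * G = 0.19 * 959 = 182.21
Required area A = P / (eta * G) = 3600.0 / 182.21
A = 19.76 m^2

19.76


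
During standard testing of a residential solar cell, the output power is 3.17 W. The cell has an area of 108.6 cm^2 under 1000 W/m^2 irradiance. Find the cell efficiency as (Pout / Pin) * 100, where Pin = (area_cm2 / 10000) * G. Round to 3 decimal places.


First compute the input power:
  Pin = area_cm2 / 10000 * G = 108.6 / 10000 * 1000 = 10.86 W
Then compute efficiency:
  Efficiency = (Pout / Pin) * 100 = (3.17 / 10.86) * 100
  Efficiency = 29.190%

29.190


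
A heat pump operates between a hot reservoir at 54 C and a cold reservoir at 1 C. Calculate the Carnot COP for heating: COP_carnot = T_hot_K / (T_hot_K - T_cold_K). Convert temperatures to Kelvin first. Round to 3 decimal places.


Convert to Kelvin:
  T_hot = 54 + 273.15 = 327.15 K
  T_cold = 1 + 273.15 = 274.15 K
Apply Carnot COP formula:
  COP = T_hot_K / (T_hot_K - T_cold_K) = 327.15 / 53.0
  COP = 6.173

6.173


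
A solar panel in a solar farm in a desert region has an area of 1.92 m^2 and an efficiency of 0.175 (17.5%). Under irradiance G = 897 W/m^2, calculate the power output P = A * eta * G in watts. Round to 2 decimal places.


Use the solar power formula P = A * eta * G.
Given: A = 1.92 m^2, eta = 0.175, G = 897 W/m^2
P = 1.92 * 0.175 * 897
P = 301.39 W

301.39


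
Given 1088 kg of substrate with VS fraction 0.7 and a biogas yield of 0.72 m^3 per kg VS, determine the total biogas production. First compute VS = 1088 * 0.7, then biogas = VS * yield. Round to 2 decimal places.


Compute volatile solids:
  VS = mass * VS_fraction = 1088 * 0.7 = 761.6 kg
Calculate biogas volume:
  Biogas = VS * specific_yield = 761.6 * 0.72
  Biogas = 548.35 m^3

548.35


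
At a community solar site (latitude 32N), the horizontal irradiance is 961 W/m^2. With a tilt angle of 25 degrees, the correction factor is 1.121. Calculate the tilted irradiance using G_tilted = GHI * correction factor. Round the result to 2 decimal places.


Identify the given values:
  GHI = 961 W/m^2, tilt correction factor = 1.121
Apply the formula G_tilted = GHI * factor:
  G_tilted = 961 * 1.121
  G_tilted = 1077.28 W/m^2

1077.28


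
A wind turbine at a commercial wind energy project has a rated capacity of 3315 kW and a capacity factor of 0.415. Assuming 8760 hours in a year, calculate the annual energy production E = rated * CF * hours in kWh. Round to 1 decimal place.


Annual energy = rated_kW * capacity_factor * hours_per_year
Given: P_rated = 3315 kW, CF = 0.415, hours = 8760
E = 3315 * 0.415 * 8760
E = 12051351.0 kWh

12051351.0


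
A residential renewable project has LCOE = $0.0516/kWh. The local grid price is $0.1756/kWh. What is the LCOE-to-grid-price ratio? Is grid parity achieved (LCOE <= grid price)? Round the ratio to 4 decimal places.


Compare LCOE to grid price:
  LCOE = $0.0516/kWh, Grid price = $0.1756/kWh
  Ratio = LCOE / grid_price = 0.0516 / 0.1756 = 0.2938
  Grid parity achieved (ratio <= 1)? yes

0.2938


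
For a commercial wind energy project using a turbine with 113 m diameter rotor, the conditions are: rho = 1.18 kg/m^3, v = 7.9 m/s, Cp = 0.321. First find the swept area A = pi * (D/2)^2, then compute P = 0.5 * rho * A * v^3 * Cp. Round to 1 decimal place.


Step 1 -- Compute swept area:
  A = pi * (D/2)^2 = pi * (113/2)^2 = 10028.75 m^2
Step 2 -- Apply wind power equation:
  P = 0.5 * rho * A * v^3 * Cp
  v^3 = 7.9^3 = 493.039
  P = 0.5 * 1.18 * 10028.75 * 493.039 * 0.321
  P = 936451.1 W

936451.1


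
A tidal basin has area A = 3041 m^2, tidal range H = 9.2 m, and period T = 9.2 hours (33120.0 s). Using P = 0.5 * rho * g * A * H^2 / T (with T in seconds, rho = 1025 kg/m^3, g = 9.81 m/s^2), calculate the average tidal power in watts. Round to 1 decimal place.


Convert period to seconds: T = 9.2 * 3600 = 33120.0 s
H^2 = 9.2^2 = 84.64
P = 0.5 * rho * g * A * H^2 / T
P = 0.5 * 1025 * 9.81 * 3041 * 84.64 / 33120.0
P = 39071.9 W

39071.9


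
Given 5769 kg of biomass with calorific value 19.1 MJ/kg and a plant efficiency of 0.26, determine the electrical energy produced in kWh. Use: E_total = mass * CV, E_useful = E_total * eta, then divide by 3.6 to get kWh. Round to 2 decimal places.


Total energy = mass * CV = 5769 * 19.1 = 110187.9 MJ
Useful energy = total * eta = 110187.9 * 0.26 = 28648.85 MJ
Convert to kWh: 28648.85 / 3.6
Useful energy = 7958.02 kWh

7958.02


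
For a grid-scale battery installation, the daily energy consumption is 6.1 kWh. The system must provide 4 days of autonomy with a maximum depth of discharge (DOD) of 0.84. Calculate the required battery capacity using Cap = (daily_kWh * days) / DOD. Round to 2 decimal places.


Total energy needed = daily * days = 6.1 * 4 = 24.4 kWh
Account for depth of discharge:
  Cap = total_energy / DOD = 24.4 / 0.84
  Cap = 29.05 kWh

29.05


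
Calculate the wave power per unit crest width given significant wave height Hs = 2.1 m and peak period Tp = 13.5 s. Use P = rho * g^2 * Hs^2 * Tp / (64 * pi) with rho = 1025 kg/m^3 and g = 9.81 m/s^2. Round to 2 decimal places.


Apply wave power formula:
  g^2 = 9.81^2 = 96.2361
  Hs^2 = 2.1^2 = 4.41
  Numerator = rho * g^2 * Hs^2 * Tp = 1025 * 96.2361 * 4.41 * 13.5 = 5872651.62
  Denominator = 64 * pi = 201.0619
  P = 5872651.62 / 201.0619 = 29208.17 W/m

29208.17
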